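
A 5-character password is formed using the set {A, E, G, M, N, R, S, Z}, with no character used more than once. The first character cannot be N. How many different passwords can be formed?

5880

The first character has 8−1 = 7 choices (anything except N).
The remaining 4 characters are filled from the other 7 symbols without repetition: 7 × 6 × 5 × 4 = 840.
Total: 7 × 840 = 5880.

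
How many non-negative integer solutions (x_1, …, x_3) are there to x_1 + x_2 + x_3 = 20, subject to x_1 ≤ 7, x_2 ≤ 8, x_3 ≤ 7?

6

By stars and bars, unrestricted non-negative solutions to x_1+…+x_3 = 20 number C(20+2,2) = 231.
Subtract solutions that violate a single cap (substitute x_i' = x_i − (cap_i+1)): x_1 ≥ 8 gives C(14,2) = 91; x_2 ≥ 9 gives C(13,2) = 78; x_3 ≥ 8 gives C(14,2) = 91. Together 260.
Add back pairs where two caps are both exceeded: 10 + 15 + 10 = 35.
By inclusion–exclusion the count is 231 − 260 + 35 = 6.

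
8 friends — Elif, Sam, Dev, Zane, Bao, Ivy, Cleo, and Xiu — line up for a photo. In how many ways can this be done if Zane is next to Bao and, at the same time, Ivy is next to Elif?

Treat {Zane,Bao} as one block (2 orders) and {Ivy,Elif} as another (2 orders).
That leaves 6 units to arrange: 2 × 2 × 6! = 4 × 720 = 2880.

2880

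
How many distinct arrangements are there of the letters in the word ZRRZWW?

Letter multiplicities in ZRRZWW: R×2, W×2, Z×2.
The number of distinct arrangements is 6!/(2!·2!·2!) = 720/8 = 90.

90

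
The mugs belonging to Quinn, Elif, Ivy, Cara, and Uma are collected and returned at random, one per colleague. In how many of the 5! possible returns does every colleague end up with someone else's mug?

44

Let Aᵢ be the assignments in which colleague i gets their own mug. We want the size of the complement of A₁∪…∪A_5.
By inclusion–exclusion this is Σ_{j=0}^{5} (−1)^j C(5,j)·(5−j)!.
Computing: 120 − 120 + 60 − 20 + 5 − 1 = 44.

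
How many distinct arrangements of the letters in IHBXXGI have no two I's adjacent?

900

Total arrangements of IHBXXGI: 7!/(2!·2!) = 1260.
Arrangements with the I's together: treat II as one letter, giving (6)!/(2!) = 360.
Hence 1260 − 360 = 900.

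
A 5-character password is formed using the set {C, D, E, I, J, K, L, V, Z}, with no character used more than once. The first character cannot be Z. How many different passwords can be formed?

13440

The first character has 9−1 = 8 choices (anything except Z).
The remaining 4 characters are filled from the other 8 symbols without repetition: 8 × 7 × 6 × 5 = 1680.
Total: 8 × 1680 = 13440.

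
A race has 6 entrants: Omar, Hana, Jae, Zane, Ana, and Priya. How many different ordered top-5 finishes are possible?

There are 6 choices for 1st place, 5 for 2nd, and so on down to 2 for position 5.
That gives 6 × 5 × 4 × 3 × 2 = 720.

720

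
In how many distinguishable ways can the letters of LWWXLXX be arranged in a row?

210

LWWXLXX has 7 letters with L appearing twice, W appearing twice, and X appearing 3 times.
So there are 7! / (3!·2!·2!) = 210 distinguishable arrangements.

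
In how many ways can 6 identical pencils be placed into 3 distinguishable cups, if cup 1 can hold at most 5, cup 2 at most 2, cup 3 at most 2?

Without the upper bounds there are C(8,2) = 28 ways to split 6 among 3 cups.
Subtract solutions that violate a single cap (substitute x_i' = x_i − (cap_i+1)): x_1 ≥ 6 gives C(2,2) = 1; x_2 ≥ 3 gives C(5,2) = 10; x_3 ≥ 3 gives C(5,2) = 10. Together 21.
Add back pairs where two caps are both exceeded: 0 + 0 + 1 = 1.
By inclusion–exclusion the count is 28 − 21 + 1 = 8.

8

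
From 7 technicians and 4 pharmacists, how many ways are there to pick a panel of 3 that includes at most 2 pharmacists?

Split by how many pharmacists are chosen (0 through 2).
Sum: C(4,0)·C(7,3) + C(4,1)·C(7,2) + C(4,2)·C(7,1) = 35 + 84 + 42 = 161.

161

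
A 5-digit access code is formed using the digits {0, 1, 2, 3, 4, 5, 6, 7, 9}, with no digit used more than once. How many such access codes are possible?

Choose and order 5 of the 9 symbols: the first digit has 9 options, the next 8, and so on down to 5.
9 × 8 × 7 × 6 × 5 = 15120.

15120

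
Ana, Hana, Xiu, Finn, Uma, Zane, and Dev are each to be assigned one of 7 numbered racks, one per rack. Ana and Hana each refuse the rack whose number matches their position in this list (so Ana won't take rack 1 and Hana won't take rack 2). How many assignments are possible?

Let Aᵢ (for i ∈ {1, 2}) be the placements that put person i in their forbidden rack. Any j of these fix j positions, leaving (7−j)! ways to fill the rest, and there are C(2,j) ways to pick which j.
By inclusion–exclusion, the number of valid placements is Σ_{j=0}^{2} (−1)^j C(2,j)·(7−j)!.
Computing: 5040 − 1440 + 120 = 3720.

3720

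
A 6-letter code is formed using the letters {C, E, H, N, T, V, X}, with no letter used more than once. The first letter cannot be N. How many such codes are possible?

The first letter has 7−1 = 6 choices (anything except N).
The remaining 5 letters are filled from the other 6 symbols without repetition: 6 × 5 × 4 × 3 × 2 = 720.
Total: 6 × 720 = 4320.

4320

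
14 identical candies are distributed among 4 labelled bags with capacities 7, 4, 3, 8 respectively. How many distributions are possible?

109

Ignoring the caps, the number of non-negative solutions to x_1+…+x_4 = 14 is C(17,3) = 680.
Subtract solutions that violate a single cap (substitute x_i' = x_i − (cap_i+1)): x_1 ≥ 8 gives C(9,3) = 84; x_2 ≥ 5 gives C(12,3) = 220; x_3 ≥ 4 gives C(13,3) = 286; x_4 ≥ 9 gives C(8,3) = 56. Together 646.
Add back pairs where two caps are both exceeded: 4 + 10 + 0 + 56 + 1 + 4 = 75.
By inclusion–exclusion the count is 680 − 646 + 75 = 109.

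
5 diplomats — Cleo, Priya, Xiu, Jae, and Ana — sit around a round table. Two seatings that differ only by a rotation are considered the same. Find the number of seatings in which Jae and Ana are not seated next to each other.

12

All circular seatings of 5 people number (4)! = 24.
Those with Jae next to Ana: fuse the pair into one unit and seat 4 units around a circle — 2·(3)! = 12.
Subtracting, 24 − 12 = 12.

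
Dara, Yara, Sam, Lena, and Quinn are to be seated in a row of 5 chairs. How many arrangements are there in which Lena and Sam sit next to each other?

Treat {Lena, Sam} as a single unit. There are 4 units to order, and the pair itself can be ordered 2 ways.
That gives 2 × 4! = 2 × 24 = 48.

48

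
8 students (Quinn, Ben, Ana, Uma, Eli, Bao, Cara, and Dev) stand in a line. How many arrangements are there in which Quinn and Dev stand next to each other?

Place the 6 others and the Quinn-Dev pair as 7 objects in a line; the pair has 2 internal arrangements.
So the count is 2·(7)! = 10080.

10080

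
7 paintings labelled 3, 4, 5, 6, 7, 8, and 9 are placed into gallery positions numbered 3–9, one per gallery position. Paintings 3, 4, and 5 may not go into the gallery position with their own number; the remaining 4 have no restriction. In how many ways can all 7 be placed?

Let Aᵢ (for i ∈ {3, 4, 5}) be the placements that put painting i in its forbidden gallery position. Any j of these fix j positions, leaving (7−j)! ways to fill the rest, and there are C(3,j) ways to pick which j.
By inclusion–exclusion, the number of valid placements is Σ_{j=0}^{3} (−1)^j C(3,j)·(7−j)!.
Computing: 5040 − 2160 + 360 − 24 = 3216.

3216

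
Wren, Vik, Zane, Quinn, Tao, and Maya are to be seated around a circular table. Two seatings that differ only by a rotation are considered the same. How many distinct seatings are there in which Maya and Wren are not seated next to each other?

All circular seatings of 6 people number (5)! = 120.
Seatings with Maya beside Wren: treat them as a block with 2 internal orders, giving 2 × (4)! = 48.
Subtracting, 120 − 48 = 72.

72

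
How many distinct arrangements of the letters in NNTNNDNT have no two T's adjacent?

Total arrangements of NNTNNDNT: 8!/(5!·2!) = 168.
If the two T's are adjacent, glue them into one block, leaving 7 items to arrange: (7)!/(5!) = 42 ways.
Hence 168 − 42 = 126.

126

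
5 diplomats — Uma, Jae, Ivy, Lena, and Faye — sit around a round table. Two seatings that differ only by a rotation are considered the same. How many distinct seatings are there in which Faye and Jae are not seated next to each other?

12

All circular seatings of 5 people number (4)! = 24.
Seatings with Faye beside Jae: treat them as a block with 2 internal orders, giving 2 × (3)! = 12.
Subtracting, 24 − 12 = 12.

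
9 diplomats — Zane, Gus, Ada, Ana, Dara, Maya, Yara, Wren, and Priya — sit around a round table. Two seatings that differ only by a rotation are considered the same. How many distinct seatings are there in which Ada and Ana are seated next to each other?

10080

Treat {Ada, Ana} as one unit (2 internal orders) and seat the resulting 8 units around the table: (7)! circular arrangements.
So 2 × (7)! = 2 × 5040 = 10080.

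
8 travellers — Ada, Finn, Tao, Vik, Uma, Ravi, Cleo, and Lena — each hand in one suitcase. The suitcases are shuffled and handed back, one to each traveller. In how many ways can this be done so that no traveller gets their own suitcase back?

14833

Let Aᵢ be the assignments in which traveller i gets their own suitcase. We want the size of the complement of A₁∪…∪A_8.
By inclusion–exclusion this is Σ_{j=0}^{8} (−1)^j C(8,j)·(8−j)!.
Computing: 40320 − 40320 + 20160 − 6720 + 1680 − 336 + 56 − 8 + 1 = 14833.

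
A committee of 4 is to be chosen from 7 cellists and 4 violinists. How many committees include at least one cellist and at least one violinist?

Unrestricted: C(11,4) = 330 ways to pick any 4 of the 11.
Selections missing a whole group: no cellists → C(4,4) = 1; no violinists → C(7,4) = 35.
Both groups omitted at once is impossible, so 330 − 36 = 294.

294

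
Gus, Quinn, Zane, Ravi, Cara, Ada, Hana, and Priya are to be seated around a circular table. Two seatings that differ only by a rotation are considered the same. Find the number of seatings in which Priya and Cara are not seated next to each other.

All circular seatings of 8 people number (7)! = 5040.
Those with Priya next to Cara: fuse the pair into one unit and seat 7 units around a circle — 2·(6)! = 1440.
Subtracting, 5040 − 1440 = 3600.

3600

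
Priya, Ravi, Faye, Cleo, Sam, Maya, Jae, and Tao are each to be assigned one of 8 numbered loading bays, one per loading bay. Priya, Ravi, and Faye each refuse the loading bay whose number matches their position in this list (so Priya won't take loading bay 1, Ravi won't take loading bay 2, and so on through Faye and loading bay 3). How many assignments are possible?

Let Aᵢ (for i ∈ {1, 2, 3}) be the placements that put person i in their forbidden loading bay. Any j of these fix j positions, leaving (8−j)! ways to fill the rest, and there are C(3,j) ways to pick which j.
By inclusion–exclusion, the number of valid placements is Σ_{j=0}^{3} (−1)^j C(3,j)·(8−j)!.
Computing: 40320 − 15120 + 2160 − 120 = 27240.

27240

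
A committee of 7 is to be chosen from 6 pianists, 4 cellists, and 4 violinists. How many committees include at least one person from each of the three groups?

3184

Total 7-person selections from all 14: C(14,7) = 3432.
Subtract selections that omit an entire group: no pianists → C(8,7) = 8; no cellists → C(10,7) = 120; no violinists → C(10,7) = 120.
Add back selections omitting two groups (i.e. drawn from a single group): C(6,7) + C(4,7) + C(4,7) = 0.
By inclusion–exclusion: 3432 − 248 + 0 = 3184.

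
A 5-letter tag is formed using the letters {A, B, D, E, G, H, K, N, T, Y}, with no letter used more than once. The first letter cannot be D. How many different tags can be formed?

27216

The first letter has 10−1 = 9 choices (anything except D).
The remaining 4 letters are filled from the other 9 symbols without repetition: 9 × 8 × 7 × 6 = 3024.
Total: 9 × 3024 = 27216.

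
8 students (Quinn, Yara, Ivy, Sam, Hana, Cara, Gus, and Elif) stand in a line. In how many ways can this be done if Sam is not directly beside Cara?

30240

There are 8! = 40320 arrangements in all. If Sam and Cara are adjacent, merging them into one block gives 2·(7)! = 10080 arrangements.
So 40320 − 10080 = 30240 arrangements keep them apart.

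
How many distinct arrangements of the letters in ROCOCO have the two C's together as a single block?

Treat the 2 copies of C as a single block. The multiset to arrange is then {CC, O, O, O, R}, 5 items in all.
That gives (5)!/(3!) = 20 arrangements.

20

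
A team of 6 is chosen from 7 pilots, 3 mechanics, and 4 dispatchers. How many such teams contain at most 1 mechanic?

1848

Split by how many mechanics are chosen (0 through 1).
Sum: C(3,0)·C(11,6) + C(3,1)·C(11,5) = 462 + 1386 = 1848.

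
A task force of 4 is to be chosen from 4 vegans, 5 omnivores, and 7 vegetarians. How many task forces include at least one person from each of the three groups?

Unrestricted: C(16,4) = 1820 ways to pick any 4 of the 16.
Subtract selections that omit an entire group: no vegans → C(12,4) = 495; no omnivores → C(11,4) = 330; no vegetarians → C(9,4) = 126.
Add back selections omitting two groups (i.e. drawn from a single group): C(4,4) + C(5,4) + C(7,4) = 41.
By inclusion–exclusion: 1820 − 951 + 41 = 910.

910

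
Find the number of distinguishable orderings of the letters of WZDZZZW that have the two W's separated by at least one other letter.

Total arrangements of WZDZZZW: 7!/(4!·2!) = 105.
Arrangements with the W's together: treat WW as one letter, giving (6)!/(4!) = 30.
Hence 105 − 30 = 75.

75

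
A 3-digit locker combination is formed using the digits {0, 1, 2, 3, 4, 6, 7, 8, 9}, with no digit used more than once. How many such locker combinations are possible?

504

Choose and order 3 of the 9 symbols: the first digit has 9 options, the next 8, then 7.
9 × 8 × 7 = 504.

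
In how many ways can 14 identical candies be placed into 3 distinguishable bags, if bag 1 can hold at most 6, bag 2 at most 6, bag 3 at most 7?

By stars and bars, unrestricted non-negative solutions to x_1+…+x_3 = 14 number C(14+2,2) = 120.
Subtract solutions that violate a single cap (substitute x_i' = x_i − (cap_i+1)): x_1 ≥ 7 gives C(9,2) = 36; x_2 ≥ 7 gives C(9,2) = 36; x_3 ≥ 8 gives C(8,2) = 28. Together 100.
Add back pairs where two caps are both exceeded: 1 + 0 + 0 = 1.
By inclusion–exclusion the count is 120 − 100 + 1 = 21.

21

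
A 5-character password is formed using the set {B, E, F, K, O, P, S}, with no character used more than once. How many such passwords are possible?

With no repetition, fill the 5 characters in order: 7 choices, then 6, down to 3.
That product is 7 × 6 × 5 × 4 × 3 = 2520.

2520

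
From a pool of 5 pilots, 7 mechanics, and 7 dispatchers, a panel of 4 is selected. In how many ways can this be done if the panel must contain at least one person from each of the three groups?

1960

With no constraint there are C(19,4) = 3876 possible selections.
Subtract selections that omit an entire group: no pilots → C(14,4) = 1001; no mechanics → C(12,4) = 495; no dispatchers → C(12,4) = 495.
Add back selections omitting two groups (i.e. drawn from a single group): C(5,4) + C(7,4) + C(7,4) = 75.
By inclusion–exclusion: 3876 − 1991 + 75 = 1960.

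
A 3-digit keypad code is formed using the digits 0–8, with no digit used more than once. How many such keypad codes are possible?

504

This is a permutation of 3 out of 9: P(9,3) = 9!/6!.
9 × 8 × 7 = 504.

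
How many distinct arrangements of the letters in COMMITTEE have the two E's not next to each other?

Total arrangements of COMMITTEE: 9!/(2!·2!·2!) = 45360.
If the two E's are adjacent, glue them into one block, leaving 8 items to arrange: (8)!/(2!·2!) = 10080 ways.
Subtracting, 45360 − 10080 = 35280 arrangements keep the E's apart.

35280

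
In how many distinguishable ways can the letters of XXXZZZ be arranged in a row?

20

Letter multiplicities in XXXZZZ: X×3, Z×3.
So there are 6! / (3!·3!) = 20 distinguishable arrangements.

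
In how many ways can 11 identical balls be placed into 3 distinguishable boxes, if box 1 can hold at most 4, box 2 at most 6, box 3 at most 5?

By stars and bars, unrestricted non-negative solutions to x_1+…+x_3 = 11 number C(11+2,2) = 78.
Subtract solutions that violate a single cap (substitute x_i' = x_i − (cap_i+1)): x_1 ≥ 5 gives C(8,2) = 28; x_2 ≥ 7 gives C(6,2) = 15; x_3 ≥ 6 gives C(7,2) = 21. Together 64.
Add back pairs where two caps are both exceeded: 0 + 1 + 0 = 1.
By inclusion–exclusion the count is 78 − 64 + 1 = 15.

15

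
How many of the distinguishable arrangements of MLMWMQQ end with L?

60

Fix L in the last position and arrange the remaining 6 letters.
Those 6 letters have M appearing 3 times and Q appearing twice, giving (6)!/(3!·2!) = 60.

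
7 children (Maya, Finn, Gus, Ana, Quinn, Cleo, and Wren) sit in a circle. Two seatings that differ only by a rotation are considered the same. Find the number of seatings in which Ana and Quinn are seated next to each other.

240

Treat {Ana, Quinn} as one unit (2 internal orders) and seat the resulting 6 units around the table: (5)! circular arrangements.
So 2 × (5)! = 2 × 120 = 240.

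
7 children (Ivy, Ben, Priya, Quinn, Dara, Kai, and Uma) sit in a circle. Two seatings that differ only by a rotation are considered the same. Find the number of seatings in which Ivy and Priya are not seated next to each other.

All circular seatings of 7 people number (6)! = 720.
Seatings with Ivy beside Priya: treat them as a block with 2 internal orders, giving 2 × (5)! = 240.
Subtracting, 720 − 240 = 480.

480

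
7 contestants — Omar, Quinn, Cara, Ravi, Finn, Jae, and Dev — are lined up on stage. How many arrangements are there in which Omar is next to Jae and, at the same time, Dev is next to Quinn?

480

Treat {Omar,Jae} as one block (2 orders) and {Dev,Quinn} as another (2 orders).
That leaves 5 units to arrange: 2 × 2 × 5! = 4 × 120 = 480.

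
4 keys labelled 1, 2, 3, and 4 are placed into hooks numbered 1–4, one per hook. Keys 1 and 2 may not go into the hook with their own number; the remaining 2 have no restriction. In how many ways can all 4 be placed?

14

Let Aᵢ (for i ∈ {1, 2}) be the placements that put key i in its forbidden hook. Any j of these fix j positions, leaving (4−j)! ways to fill the rest, and there are C(2,j) ways to pick which j.
By inclusion–exclusion, the number of valid placements is Σ_{j=0}^{2} (−1)^j C(2,j)·(4−j)!.
Computing: 24 − 12 + 2 = 14.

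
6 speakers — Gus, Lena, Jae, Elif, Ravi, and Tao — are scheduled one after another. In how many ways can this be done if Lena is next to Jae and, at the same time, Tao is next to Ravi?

96

Treat {Lena,Jae} as one block (2 orders) and {Tao,Ravi} as another (2 orders).
That leaves 4 units to arrange: 2 × 2 × 4! = 4 × 24 = 96.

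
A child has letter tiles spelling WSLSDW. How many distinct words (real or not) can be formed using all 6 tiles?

180

The 6 letters of WSLSDW have repeats: S appearing twice and W appearing twice.
Dividing 6! = 720 by 2!·2! = 4 for the repeated letters gives 180.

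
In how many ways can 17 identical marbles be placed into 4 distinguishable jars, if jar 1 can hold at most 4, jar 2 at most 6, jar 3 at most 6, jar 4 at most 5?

35

Without the upper bounds there are C(20,3) = 1140 ways to split 17 among 4 jars.
Subtract solutions that violate a single cap (substitute x_i' = x_i − (cap_i+1)): x_1 ≥ 5 gives C(15,3) = 455; x_2 ≥ 7 gives C(13,3) = 286; x_3 ≥ 7 gives C(13,3) = 286; x_4 ≥ 6 gives C(14,3) = 364. Together 1391.
Add back pairs where two caps are both exceeded: 56 + 56 + 84 + 20 + 35 + 35 = 286.
By inclusion–exclusion the count is 1140 − 1391 + 286 = 35.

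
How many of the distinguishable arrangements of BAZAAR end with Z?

20

With the last slot taken by Z, it remains to arrange the other 5 letters (BAAAR).
Those 5 letters have A appearing 3 times, giving (5)!/(3!) = 20.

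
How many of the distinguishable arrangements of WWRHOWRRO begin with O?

1120

With the first slot taken by O, it remains to arrange the other 8 letters (WWRHWRRO).
Those 8 letters have R appearing 3 times and W appearing 3 times, giving (8)!/(3!·3!) = 1120.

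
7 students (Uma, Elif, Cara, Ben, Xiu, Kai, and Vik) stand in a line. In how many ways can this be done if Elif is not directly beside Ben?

3600

Of the 7! = 5040 arrangements, those with Elif and Ben adjacent number 2 × 6! = 1440 (treat the pair as a block with 2 internal orders).
Complementary counting: 5040 − 1440 = 3600.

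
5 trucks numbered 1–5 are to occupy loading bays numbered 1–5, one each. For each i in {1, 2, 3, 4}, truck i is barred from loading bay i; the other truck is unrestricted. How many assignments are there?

Let Aᵢ (for 1 ≤ i ≤ 4) be the placements that put truck i in its forbidden loading bay. Any j of these fix j positions, leaving (5−j)! ways to fill the rest, and there are C(4,j) ways to pick which j.
By inclusion–exclusion, the number of valid placements is Σ_{j=0}^{4} (−1)^j C(4,j)·(5−j)!.
Computing: 120 − 96 + 36 − 8 + 1 = 53.

53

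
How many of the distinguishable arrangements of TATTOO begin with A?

Fix A in the first position and arrange the remaining 5 letters.
Those 5 letters have O appearing twice and T appearing 3 times, giving (5)!/(3!·2!) = 10.

10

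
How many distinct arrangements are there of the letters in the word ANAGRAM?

Letter multiplicities in ANAGRAM: A×3, G×1, M×1, N×1, R×1.
The number of distinct arrangements is 7!/(3!) = 5040/6 = 840.

840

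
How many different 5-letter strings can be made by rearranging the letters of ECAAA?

The 5 letters of ECAAA have repeats: A appearing 3 times.
The number of distinct arrangements is 5!/(3!) = 120/6 = 20.

20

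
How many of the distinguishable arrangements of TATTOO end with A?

Fix A in the last position and arrange the remaining 5 letters.
Those 5 letters have O appearing twice and T appearing 3 times, giving (5)!/(3!·2!) = 10.

10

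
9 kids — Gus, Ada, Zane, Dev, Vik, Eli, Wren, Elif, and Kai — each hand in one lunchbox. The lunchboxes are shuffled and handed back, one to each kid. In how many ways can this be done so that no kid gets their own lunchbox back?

133496

Count assignments avoiding every fixed point. For any j of the 9 kids fixed to their own lunchbox, the other 9−j can be arranged in (9−j)! ways.
By inclusion–exclusion this is Σ_{j=0}^{9} (−1)^j C(9,j)·(9−j)!.
Computing: 362880 − 362880 + 181440 − 60480 + 15120 − 3024 + 504 − 72 + 9 − 1 = 133496.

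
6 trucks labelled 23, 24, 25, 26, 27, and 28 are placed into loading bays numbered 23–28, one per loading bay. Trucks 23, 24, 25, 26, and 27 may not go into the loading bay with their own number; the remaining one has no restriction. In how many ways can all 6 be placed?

309

Let Aᵢ (for 23 ≤ i ≤ 27) be the placements that put truck i in its forbidden loading bay. Any j of these fix j positions, leaving (6−j)! ways to fill the rest, and there are C(5,j) ways to pick which j.
By inclusion–exclusion, the number of valid placements is Σ_{j=0}^{5} (−1)^j C(5,j)·(6−j)!.
Computing: 720 − 600 + 240 − 60 + 10 − 1 = 309.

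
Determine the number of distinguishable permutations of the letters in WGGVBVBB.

WGGVBVBB has 8 letters with B appearing 3 times, G appearing twice, and V appearing twice.
Dividing 8! = 40320 by 3!·2!·2! = 24 for the repeated letters gives 1680.

1680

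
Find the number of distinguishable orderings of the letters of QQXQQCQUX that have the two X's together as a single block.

Treat the 2 copies of X as a single block. The multiset to arrange is then {XX, C, Q, Q, Q, Q, Q, U}, 8 items in all.
That gives (8)!/(5!) = 336 arrangements.

336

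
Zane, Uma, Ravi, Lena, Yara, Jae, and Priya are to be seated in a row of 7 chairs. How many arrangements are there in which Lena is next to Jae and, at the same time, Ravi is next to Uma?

Treat {Lena,Jae} as one block (2 orders) and {Ravi,Uma} as another (2 orders).
That leaves 5 units to arrange: 2 × 2 × 5! = 4 × 120 = 480.

480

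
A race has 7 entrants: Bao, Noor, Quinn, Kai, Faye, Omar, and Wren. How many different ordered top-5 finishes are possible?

2520

There are 7 choices for 1st place, 6 for 2nd, and so on down to 3 for position 5.
That gives 7 × 6 × 5 × 4 × 3 = 2520.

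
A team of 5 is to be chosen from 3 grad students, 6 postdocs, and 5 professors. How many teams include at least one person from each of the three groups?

With no constraint there are C(14,5) = 2002 possible selections.
Selections missing a whole group: no grad students → C(11,5) = 462; no postdocs → C(8,5) = 56; no professors → C(9,5) = 126.
Add back selections omitting two groups (i.e. drawn from a single group): C(3,5) + C(6,5) + C(5,5) = 7.
By inclusion–exclusion: 2002 − 644 + 7 = 1365.

1365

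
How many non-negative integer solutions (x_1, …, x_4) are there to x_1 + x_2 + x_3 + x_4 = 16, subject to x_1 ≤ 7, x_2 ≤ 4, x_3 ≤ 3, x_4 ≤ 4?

Without the upper bounds there are C(19,3) = 969 ways to split 16 among 4 variables.
Subtract solutions that violate a single cap (substitute x_i' = x_i − (cap_i+1)): x_1 ≥ 8 gives C(11,3) = 165; x_2 ≥ 5 gives C(14,3) = 364; x_3 ≥ 4 gives C(15,3) = 455; x_4 ≥ 5 gives C(14,3) = 364. Together 1348.
Add back pairs where two caps are both exceeded: 20 + 35 + 20 + 120 + 84 + 120 = 399.
Subtract triples: 0 + 0 + 0 + 10 = 10.
By inclusion–exclusion the count is 969 − 1348 + 399 − 10 = 10.

10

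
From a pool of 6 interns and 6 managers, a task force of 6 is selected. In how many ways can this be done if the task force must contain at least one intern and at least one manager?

With no constraint there are C(12,6) = 924 possible selections.
Selections missing a whole group: no interns → C(6,6) = 1; no managers → C(6,6) = 1.
Both groups omitted at once is impossible, so 924 − 2 = 922.

922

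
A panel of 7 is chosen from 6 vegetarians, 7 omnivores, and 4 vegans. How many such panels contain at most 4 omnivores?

Split by how many omnivores are chosen (0 through 4).
Sum: C(7,0)·C(10,7) + C(7,1)·C(10,6) + C(7,2)·C(10,5) + C(7,3)·C(10,4) + C(7,4)·C(10,3) = 120 + 1470 + 5292 + 7350 + 4200 = 18432.

18432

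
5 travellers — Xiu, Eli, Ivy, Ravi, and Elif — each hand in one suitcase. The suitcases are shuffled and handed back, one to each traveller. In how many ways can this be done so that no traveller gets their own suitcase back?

Let Aᵢ be the assignments in which traveller i gets their own suitcase. We want the size of the complement of A₁∪…∪A_5.
By inclusion–exclusion this is Σ_{j=0}^{5} (−1)^j C(5,j)·(5−j)!.
Computing: 120 − 120 + 60 − 20 + 5 − 1 = 44.

44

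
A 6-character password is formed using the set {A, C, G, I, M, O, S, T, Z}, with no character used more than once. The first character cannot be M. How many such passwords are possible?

The first character has 9−1 = 8 choices (anything except M).
The remaining 5 characters are filled from the other 8 symbols without repetition: 8 × 7 × 6 × 5 × 4 = 6720.
Total: 8 × 6720 = 53760.

53760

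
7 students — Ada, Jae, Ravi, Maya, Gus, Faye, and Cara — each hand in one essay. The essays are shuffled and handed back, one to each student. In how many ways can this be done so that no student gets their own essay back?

1854

This is the derangement count D_7: permutations of 7 items with no fixed point.
By inclusion–exclusion this is Σ_{j=0}^{7} (−1)^j C(7,j)·(7−j)!.
Computing: 5040 − 5040 + 2520 − 840 + 210 − 42 + 7 − 1 = 1854.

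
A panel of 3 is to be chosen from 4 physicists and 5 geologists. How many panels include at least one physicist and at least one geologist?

70

Unrestricted: C(9,3) = 84 ways to pick any 3 of the 9.
Subtract selections that omit an entire group: no physicists → C(5,3) = 10; no geologists → C(4,3) = 4.
Both groups omitted at once is impossible, so 84 − 14 = 70.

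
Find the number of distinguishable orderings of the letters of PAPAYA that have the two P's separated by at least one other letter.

There are 6!/(3!·2!) = 60 arrangements of PAPAYA in total.
Arrangements with the P's together: treat PP as one letter, giving (5)!/(3!) = 20.
Subtracting, 60 − 20 = 40 arrangements keep the P's apart.

40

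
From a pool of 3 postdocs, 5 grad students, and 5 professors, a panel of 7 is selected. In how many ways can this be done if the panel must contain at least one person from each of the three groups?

With no constraint there are C(13,7) = 1716 possible selections.
Subtract selections that omit an entire group: no postdocs → C(10,7) = 120; no grad students → C(8,7) = 8; no professors → C(8,7) = 8.
Add back selections omitting two groups (i.e. drawn from a single group): C(3,7) + C(5,7) + C(5,7) = 0.
By inclusion–exclusion: 1716 − 136 + 0 = 1580.

1580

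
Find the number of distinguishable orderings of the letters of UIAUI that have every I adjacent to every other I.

Treat the 2 copies of I as a single block. The multiset to arrange is then {II, A, U, U}, 4 items in all.
That gives (4)!/(2!) = 12 arrangements.

12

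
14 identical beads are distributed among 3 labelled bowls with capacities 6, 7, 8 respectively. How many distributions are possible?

35

Ignoring the caps, the number of non-negative solutions to x_1+…+x_3 = 14 is C(16,2) = 120.
Subtract solutions that violate a single cap (substitute x_i' = x_i − (cap_i+1)): x_1 ≥ 7 gives C(9,2) = 36; x_2 ≥ 8 gives C(8,2) = 28; x_3 ≥ 9 gives C(7,2) = 21. Together 85.
No two caps can be exceeded simultaneously, so the pair terms are all 0.
By inclusion–exclusion the count is 120 − 85 + 0 = 35.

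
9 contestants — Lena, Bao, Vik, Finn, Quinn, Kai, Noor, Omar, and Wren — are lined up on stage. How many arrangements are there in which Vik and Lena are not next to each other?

282240

There are 9! = 362880 arrangements in all. If Vik and Lena are adjacent, merging them into one block gives 2·(8)! = 80640 arrangements.
Complementary counting: 362880 − 80640 = 282240.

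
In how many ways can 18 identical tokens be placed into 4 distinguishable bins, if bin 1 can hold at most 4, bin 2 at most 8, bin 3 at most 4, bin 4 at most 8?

By stars and bars, unrestricted non-negative solutions to x_1+…+x_4 = 18 number C(18+3,3) = 1330.
Subtract solutions that violate a single cap (substitute x_i' = x_i − (cap_i+1)): x_1 ≥ 5 gives C(16,3) = 560; x_2 ≥ 9 gives C(12,3) = 220; x_3 ≥ 5 gives C(16,3) = 560; x_4 ≥ 9 gives C(12,3) = 220. Together 1560.
Add back pairs where two caps are both exceeded: 35 + 165 + 35 + 35 + 1 + 35 = 306.
By inclusion–exclusion the count is 1330 − 1560 + 306 = 76.

76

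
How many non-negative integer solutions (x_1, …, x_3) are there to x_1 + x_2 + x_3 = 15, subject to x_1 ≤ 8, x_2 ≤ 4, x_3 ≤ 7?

Without the upper bounds there are C(17,2) = 136 ways to split 15 among 3 variables.
Subtract solutions that violate a single cap (substitute x_i' = x_i − (cap_i+1)): x_1 ≥ 9 gives C(8,2) = 28; x_2 ≥ 5 gives C(12,2) = 66; x_3 ≥ 8 gives C(9,2) = 36. Together 130.
Add back pairs where two caps are both exceeded: 3 + 0 + 6 = 9.
By inclusion–exclusion the count is 136 − 130 + 9 = 15.

15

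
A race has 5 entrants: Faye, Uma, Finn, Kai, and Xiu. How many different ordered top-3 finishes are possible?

60

There are 5 choices for 1st place, 4 for 2nd, and 3 for 3rd.
That gives 5 × 4 × 3 = 60.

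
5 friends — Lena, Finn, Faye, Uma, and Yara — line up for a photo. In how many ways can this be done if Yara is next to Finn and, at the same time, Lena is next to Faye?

Treat {Yara,Finn} as one block (2 orders) and {Lena,Faye} as another (2 orders).
That leaves 3 units to arrange: 2 × 2 × 3! = 4 × 6 = 24.

24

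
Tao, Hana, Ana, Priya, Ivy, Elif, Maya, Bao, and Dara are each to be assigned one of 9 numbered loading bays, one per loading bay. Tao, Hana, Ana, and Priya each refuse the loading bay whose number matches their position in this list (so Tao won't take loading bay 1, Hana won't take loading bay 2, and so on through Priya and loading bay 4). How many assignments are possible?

Let Aᵢ (for 1 ≤ i ≤ 4) be the placements that put person i in their forbidden loading bay. Any j of these fix j positions, leaving (9−j)! ways to fill the rest, and there are C(4,j) ways to pick which j.
By inclusion–exclusion, the number of valid placements is Σ_{j=0}^{4} (−1)^j C(4,j)·(9−j)!.
Computing: 362880 − 161280 + 30240 − 2880 + 120 = 229080.

229080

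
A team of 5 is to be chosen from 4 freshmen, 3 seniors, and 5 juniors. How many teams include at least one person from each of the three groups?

With no constraint there are C(12,5) = 792 possible selections.
Subtract selections that omit an entire group: no freshmen → C(8,5) = 56; no seniors → C(9,5) = 126; no juniors → C(7,5) = 21.
Add back selections omitting two groups (i.e. drawn from a single group): C(4,5) + C(3,5) + C(5,5) = 1.
By inclusion–exclusion: 792 − 203 + 1 = 590.

590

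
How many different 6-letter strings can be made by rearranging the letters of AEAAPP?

Letter multiplicities in AEAAPP: A×3, E×1, P×2.
The number of distinct arrangements is 6!/(3!·2!) = 720/12 = 60.

60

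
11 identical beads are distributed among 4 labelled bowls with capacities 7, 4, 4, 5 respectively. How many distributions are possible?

By stars and bars, unrestricted non-negative solutions to x_1+…+x_4 = 11 number C(11+3,3) = 364.
Subtract solutions that violate a single cap (substitute x_i' = x_i − (cap_i+1)): x_1 ≥ 8 gives C(6,3) = 20; x_2 ≥ 5 gives C(9,3) = 84; x_3 ≥ 5 gives C(9,3) = 84; x_4 ≥ 6 gives C(8,3) = 56. Together 244.
Add back pairs where two caps are both exceeded: 0 + 0 + 0 + 4 + 1 + 1 = 6.
By inclusion–exclusion the count is 364 − 244 + 6 = 126.

126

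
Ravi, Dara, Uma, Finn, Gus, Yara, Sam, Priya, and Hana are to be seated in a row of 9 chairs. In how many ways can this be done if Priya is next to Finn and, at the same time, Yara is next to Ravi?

20160

Treat {Priya,Finn} as one block (2 orders) and {Yara,Ravi} as another (2 orders).
That leaves 7 units to arrange: 2 × 2 × 7! = 4 × 5040 = 20160.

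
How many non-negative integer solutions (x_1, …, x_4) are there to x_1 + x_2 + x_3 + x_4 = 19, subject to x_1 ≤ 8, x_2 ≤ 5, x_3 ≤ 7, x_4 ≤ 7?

153

Without the upper bounds there are C(22,3) = 1540 ways to split 19 among 4 variables.
Subtract solutions that violate a single cap (substitute x_i' = x_i − (cap_i+1)): x_1 ≥ 9 gives C(13,3) = 286; x_2 ≥ 6 gives C(16,3) = 560; x_3 ≥ 8 gives C(14,3) = 364; x_4 ≥ 8 gives C(14,3) = 364. Together 1574.
Add back pairs where two caps are both exceeded: 35 + 10 + 10 + 56 + 56 + 20 = 187.
By inclusion–exclusion the count is 1540 − 1574 + 187 = 153.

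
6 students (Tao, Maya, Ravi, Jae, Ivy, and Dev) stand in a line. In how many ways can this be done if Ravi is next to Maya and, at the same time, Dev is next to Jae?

96

Treat {Ravi,Maya} as one block (2 orders) and {Dev,Jae} as another (2 orders).
That leaves 4 units to arrange: 2 × 2 × 4! = 4 × 24 = 96.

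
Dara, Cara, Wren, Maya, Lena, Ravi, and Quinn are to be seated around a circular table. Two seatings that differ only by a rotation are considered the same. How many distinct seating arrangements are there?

Fix one person's seat to break rotational symmetry; the remaining 6 people can be arranged in (6)! = 720 ways.

720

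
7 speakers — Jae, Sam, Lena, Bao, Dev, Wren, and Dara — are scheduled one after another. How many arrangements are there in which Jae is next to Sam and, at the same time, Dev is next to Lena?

Treat {Jae,Sam} as one block (2 orders) and {Dev,Lena} as another (2 orders).
That leaves 5 units to arrange: 2 × 2 × 5! = 4 × 120 = 480.

480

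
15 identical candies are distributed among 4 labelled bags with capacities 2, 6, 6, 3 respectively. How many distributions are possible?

Ignoring the caps, the number of non-negative solutions to x_1+…+x_4 = 15 is C(18,3) = 816.
Subtract solutions that violate a single cap (substitute x_i' = x_i − (cap_i+1)): x_1 ≥ 3 gives C(15,3) = 455; x_2 ≥ 7 gives C(11,3) = 165; x_3 ≥ 7 gives C(11,3) = 165; x_4 ≥ 4 gives C(14,3) = 364. Together 1149.
Add back pairs where two caps are both exceeded: 56 + 56 + 165 + 4 + 35 + 35 = 351.
Subtract triples: 0 + 4 + 4 + 0 = 8.
By inclusion–exclusion the count is 816 − 1149 + 351 − 8 = 10.

10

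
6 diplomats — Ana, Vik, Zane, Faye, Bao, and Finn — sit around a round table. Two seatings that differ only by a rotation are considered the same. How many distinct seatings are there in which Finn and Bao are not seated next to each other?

Without the restriction there are (5)! = 120 seatings.
Seatings with Finn beside Bao: treat them as a block with 2 internal orders, giving 2 × (4)! = 48.
Subtracting, 120 − 48 = 72.

72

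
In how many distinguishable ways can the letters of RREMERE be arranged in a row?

140

RREMERE has 7 letters with E appearing 3 times and R appearing 3 times.
The number of distinct arrangements is 7!/(3!·3!) = 5040/36 = 140.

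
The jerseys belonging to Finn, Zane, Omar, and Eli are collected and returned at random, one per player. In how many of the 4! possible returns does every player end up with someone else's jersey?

9

Let Aᵢ be the assignments in which player i gets their old jersey. We want the size of the complement of A₁∪…∪A_4.
By inclusion–exclusion this is Σ_{j=0}^{4} (−1)^j C(4,j)·(4−j)!.
Computing: 24 − 24 + 12 − 4 + 1 = 9.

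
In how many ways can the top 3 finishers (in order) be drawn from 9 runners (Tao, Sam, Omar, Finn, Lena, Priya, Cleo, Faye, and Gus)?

504

There are 9 choices for 1st place, 8 for 2nd, and 7 for 3rd.
That gives 9 × 8 × 7 = 504.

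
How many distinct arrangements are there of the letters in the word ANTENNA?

420

Letter multiplicities in ANTENNA: A×2, E×1, N×3, T×1.
The number of distinct arrangements is 7!/(3!·2!) = 5040/12 = 420.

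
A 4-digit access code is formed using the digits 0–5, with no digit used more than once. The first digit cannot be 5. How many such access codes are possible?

The first digit has 6−1 = 5 choices (anything except 5).
The remaining 3 digits are filled from the other 5 symbols without repetition: 5 × 4 × 3 = 60.
Total: 5 × 60 = 300.

300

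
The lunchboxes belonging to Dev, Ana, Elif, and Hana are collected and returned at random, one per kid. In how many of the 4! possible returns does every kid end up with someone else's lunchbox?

9

This is the derangement count D_4: permutations of 4 items with no fixed point.
By inclusion–exclusion this is Σ_{j=0}^{4} (−1)^j C(4,j)·(4−j)!.
Computing: 24 − 24 + 12 − 4 + 1 = 9.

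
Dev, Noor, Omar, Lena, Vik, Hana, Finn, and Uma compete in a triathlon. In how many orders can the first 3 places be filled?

This is an ordered selection of 3 from 8: P(8,3).
That gives 8 × 7 × 6 = 336.

336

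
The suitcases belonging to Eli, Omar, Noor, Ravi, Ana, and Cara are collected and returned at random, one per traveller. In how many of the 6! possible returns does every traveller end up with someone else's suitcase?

This is the derangement count D_6: permutations of 6 items with no fixed point.
By inclusion–exclusion this is Σ_{j=0}^{6} (−1)^j C(6,j)·(6−j)!.
Computing: 720 − 720 + 360 − 120 + 30 − 6 + 1 = 265.

265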